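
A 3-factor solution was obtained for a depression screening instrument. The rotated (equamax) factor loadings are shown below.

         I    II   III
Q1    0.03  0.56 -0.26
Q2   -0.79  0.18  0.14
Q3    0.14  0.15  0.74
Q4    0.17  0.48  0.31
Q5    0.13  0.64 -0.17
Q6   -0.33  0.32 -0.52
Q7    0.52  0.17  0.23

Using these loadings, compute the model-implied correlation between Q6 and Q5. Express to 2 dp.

0.25

r̂ = Σ λ_i·λ_j across factors = (-0.33)(0.13) + (0.32)(0.64) + (-0.52)(-0.17)
  = -0.0429 +0.2048 +0.0884 = 0.2503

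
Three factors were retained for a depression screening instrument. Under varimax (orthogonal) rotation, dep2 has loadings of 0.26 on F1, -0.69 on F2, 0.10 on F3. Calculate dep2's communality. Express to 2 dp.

h² = 0.26² + (-0.69)² + 0.10² = 0.0676 + 0.4761 + 0.0100 = 0.5537

0.55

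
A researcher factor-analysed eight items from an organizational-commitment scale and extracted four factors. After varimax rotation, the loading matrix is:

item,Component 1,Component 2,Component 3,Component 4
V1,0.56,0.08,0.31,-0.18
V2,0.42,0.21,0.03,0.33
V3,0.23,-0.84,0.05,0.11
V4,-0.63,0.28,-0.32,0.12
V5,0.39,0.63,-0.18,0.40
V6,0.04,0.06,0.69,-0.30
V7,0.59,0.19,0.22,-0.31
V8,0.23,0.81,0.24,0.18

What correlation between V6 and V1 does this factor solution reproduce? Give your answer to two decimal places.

0.30

r̂ = Σ λ_i·λ_j across factors = (0.04)(0.56) + (0.06)(0.08) + (0.69)(0.31) + (-0.30)(-0.18)
  = +0.0224 +0.0048 +0.2139 +0.0540 = 0.2951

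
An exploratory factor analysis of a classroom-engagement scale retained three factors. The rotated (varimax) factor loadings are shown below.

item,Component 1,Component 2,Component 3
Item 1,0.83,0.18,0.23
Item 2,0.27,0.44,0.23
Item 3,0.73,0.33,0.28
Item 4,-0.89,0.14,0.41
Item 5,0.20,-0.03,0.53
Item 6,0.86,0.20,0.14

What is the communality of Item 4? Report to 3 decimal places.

0.980

h² = (-0.89)² + 0.14² + 0.41² = 0.7921 + 0.0196 + 0.1681 = 0.9798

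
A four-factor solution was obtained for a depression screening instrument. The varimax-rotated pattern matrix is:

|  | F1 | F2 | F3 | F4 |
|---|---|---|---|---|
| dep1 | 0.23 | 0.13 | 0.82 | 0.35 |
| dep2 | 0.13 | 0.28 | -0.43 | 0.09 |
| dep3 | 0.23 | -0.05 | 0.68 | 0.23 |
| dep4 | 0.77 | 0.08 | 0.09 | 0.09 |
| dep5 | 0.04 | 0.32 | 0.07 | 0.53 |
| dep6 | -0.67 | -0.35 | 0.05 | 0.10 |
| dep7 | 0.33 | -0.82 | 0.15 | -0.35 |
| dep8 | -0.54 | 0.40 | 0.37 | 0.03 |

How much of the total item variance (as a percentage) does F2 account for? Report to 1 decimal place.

14.5%

SS loadings for F2 = 0.13² + 0.28² + (-0.05)² + 0.08² + 0.32² + (-0.35)² + (-0.82)² + 0.40² = 1.1615
With 8 standardized items, total variance = 8. Proportion = 1.1615/8 = 0.1452 → 14.52%.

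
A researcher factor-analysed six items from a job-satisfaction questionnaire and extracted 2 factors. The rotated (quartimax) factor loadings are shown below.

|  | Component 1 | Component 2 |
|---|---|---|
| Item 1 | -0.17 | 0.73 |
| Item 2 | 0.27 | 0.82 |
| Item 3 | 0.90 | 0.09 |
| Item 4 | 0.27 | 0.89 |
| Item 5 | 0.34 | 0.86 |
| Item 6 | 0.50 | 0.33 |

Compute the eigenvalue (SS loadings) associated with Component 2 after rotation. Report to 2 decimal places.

2.85

SS loadings for Component 2 = 0.73² + 0.82² + 0.09² + 0.89² + 0.86² + 0.33² = 0.5329 + 0.6724 + 0.0081 + 0.7921 + 0.7396 + 0.1089 = 2.8540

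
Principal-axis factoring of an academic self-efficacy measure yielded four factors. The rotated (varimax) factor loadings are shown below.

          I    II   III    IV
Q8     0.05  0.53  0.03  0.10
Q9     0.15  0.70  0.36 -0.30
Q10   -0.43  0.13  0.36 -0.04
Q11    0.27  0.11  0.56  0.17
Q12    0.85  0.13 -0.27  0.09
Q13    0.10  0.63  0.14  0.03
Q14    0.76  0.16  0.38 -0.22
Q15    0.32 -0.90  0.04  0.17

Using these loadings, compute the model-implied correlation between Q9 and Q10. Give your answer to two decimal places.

0.17

r̂ = Σ λ_i·λ_j across factors = (0.15)(-0.43) + (0.70)(0.13) + (0.36)(0.36) + (-0.30)(-0.04)
  = -0.0645 +0.0910 +0.1296 +0.0120 = 0.1681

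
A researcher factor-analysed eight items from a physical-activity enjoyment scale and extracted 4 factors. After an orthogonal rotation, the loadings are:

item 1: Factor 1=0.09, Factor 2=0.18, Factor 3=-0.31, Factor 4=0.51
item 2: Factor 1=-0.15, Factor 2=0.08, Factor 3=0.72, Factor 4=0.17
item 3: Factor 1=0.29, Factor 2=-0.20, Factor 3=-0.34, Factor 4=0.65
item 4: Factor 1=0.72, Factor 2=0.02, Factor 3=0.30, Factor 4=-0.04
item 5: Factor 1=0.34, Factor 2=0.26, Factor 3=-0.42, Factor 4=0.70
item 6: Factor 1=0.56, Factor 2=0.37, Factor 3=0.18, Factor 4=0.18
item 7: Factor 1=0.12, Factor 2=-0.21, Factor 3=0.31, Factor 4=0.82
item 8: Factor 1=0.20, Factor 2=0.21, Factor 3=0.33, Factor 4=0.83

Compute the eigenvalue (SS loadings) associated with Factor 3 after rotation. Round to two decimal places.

SS loadings for Factor 3 = (-0.31)² + 0.72² + (-0.34)² + 0.30² + (-0.42)² + 0.18² + 0.31² + 0.33² = 0.0961 + 0.5184 + 0.1156 + 0.0900 + 0.1764 + 0.0324 + 0.0961 + 0.1089 = 1.2339

1.23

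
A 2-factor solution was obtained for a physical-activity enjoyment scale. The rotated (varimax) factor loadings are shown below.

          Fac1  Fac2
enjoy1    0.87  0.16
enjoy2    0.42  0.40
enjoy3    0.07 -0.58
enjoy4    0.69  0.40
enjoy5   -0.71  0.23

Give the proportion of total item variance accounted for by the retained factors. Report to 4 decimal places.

Communalities: 0.7825, 0.3364, 0.3413, 0.6361, 0.5570; Σh² = 2.6533.
Total variance with 5 standardized items is 5, so the solution explains 2.6533/5 = 0.5307.

0.5307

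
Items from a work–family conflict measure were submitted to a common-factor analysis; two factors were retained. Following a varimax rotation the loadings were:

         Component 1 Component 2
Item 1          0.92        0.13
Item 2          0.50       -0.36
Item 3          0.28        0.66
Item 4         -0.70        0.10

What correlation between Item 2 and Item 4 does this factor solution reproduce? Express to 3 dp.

r̂ = Σ λ_i·λ_j across factors = (0.50)(-0.70) + (-0.36)(0.10)
  = -0.3500 -0.0360 = -0.3860

-0.386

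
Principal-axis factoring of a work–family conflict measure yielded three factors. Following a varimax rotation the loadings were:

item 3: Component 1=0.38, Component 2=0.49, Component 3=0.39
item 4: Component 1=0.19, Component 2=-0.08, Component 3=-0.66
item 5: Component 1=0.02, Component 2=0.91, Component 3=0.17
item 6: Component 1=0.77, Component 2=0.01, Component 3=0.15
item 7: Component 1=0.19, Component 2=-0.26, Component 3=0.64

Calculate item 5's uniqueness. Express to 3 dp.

0.143

h² = 0.02² + 0.91² + 0.17² = 0.0004 + 0.8281 + 0.0289 = 0.8574
Uniqueness u² = 1 − h² = 1 − 0.8574 = 0.1426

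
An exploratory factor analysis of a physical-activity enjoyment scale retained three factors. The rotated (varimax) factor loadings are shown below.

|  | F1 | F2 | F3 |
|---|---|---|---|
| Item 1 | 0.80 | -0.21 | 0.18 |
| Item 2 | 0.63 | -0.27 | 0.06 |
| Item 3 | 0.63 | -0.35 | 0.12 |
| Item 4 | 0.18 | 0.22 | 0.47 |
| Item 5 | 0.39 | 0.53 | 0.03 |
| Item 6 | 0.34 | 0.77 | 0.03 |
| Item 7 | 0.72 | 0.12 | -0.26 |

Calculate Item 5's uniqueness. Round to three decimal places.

h² = 0.39² + 0.53² + 0.03² = 0.1521 + 0.2809 + 0.0009 = 0.4339
Uniqueness u² = 1 − h² = 1 − 0.4339 = 0.5661

0.566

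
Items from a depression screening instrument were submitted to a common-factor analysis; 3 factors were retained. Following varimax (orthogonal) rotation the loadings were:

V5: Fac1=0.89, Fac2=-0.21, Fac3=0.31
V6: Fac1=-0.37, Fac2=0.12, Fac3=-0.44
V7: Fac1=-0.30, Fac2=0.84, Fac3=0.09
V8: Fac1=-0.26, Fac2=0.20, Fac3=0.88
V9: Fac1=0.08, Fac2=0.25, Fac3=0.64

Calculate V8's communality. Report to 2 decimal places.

0.88

h² = (-0.26)² + 0.20² + 0.88² = 0.0676 + 0.0400 + 0.7744 = 0.8820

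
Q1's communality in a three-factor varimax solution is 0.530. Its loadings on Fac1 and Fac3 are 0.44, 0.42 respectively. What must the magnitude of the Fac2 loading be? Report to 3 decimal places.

Under orthogonal rotation h² = Σλ², so λ_Fac2² = h² − (0.3700) = 0.530 − 0.3700 = 0.1600.
|λ| = √0.1600 = 0.4000.

0.400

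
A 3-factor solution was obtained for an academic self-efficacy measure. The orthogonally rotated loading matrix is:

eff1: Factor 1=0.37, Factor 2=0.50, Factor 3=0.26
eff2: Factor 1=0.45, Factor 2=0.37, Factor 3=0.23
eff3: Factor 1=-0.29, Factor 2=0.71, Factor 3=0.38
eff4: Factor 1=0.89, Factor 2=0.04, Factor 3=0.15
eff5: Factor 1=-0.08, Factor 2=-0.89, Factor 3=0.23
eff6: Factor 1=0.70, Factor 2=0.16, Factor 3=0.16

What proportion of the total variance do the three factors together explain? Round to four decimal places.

0.6314

Communalities: 0.4545, 0.3923, 0.7326, 0.8162, 0.8514, 0.5412; Σh² = 3.7882.
Total variance with 6 standardized items is 6, so the solution explains 3.7882/6 = 0.6314.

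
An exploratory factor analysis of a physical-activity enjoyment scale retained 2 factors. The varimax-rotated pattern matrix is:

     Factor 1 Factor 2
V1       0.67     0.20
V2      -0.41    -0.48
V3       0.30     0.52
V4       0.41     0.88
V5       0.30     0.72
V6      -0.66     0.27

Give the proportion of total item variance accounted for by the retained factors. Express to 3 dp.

SS loadings by factor: 1.4007, 1.9065; total = 3.3072.
Total variance with 6 standardized items is 6, so the solution explains 3.3072/6 = 0.5512.

0.551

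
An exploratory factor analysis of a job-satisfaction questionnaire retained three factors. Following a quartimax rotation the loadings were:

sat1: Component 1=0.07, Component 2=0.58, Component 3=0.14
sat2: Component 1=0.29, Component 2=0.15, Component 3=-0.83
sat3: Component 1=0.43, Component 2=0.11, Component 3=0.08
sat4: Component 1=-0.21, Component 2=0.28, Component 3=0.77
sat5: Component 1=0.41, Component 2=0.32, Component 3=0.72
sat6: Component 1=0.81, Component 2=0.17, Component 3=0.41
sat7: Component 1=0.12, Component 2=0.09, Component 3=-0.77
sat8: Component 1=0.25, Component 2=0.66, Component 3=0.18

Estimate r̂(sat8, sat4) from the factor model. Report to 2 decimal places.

r̂ = Σ λ_i·λ_j across factors = (0.25)(-0.21) + (0.66)(0.28) + (0.18)(0.77)
  = -0.0525 +0.1848 +0.1386 = 0.2709

0.27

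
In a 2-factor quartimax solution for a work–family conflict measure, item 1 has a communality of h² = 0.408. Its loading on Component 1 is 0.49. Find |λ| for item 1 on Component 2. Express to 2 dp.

Under orthogonal rotation h² = Σλ², so λ_Component 2² = h² − (0.2401) = 0.408 − 0.2401 = 0.1679.
|λ| = √0.1679 = 0.4098.

0.41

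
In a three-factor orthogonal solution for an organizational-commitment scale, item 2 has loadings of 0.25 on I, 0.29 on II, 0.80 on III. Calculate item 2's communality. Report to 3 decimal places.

0.787

h² = 0.25² + 0.29² + 0.80² = 0.0625 + 0.0841 + 0.6400 = 0.7866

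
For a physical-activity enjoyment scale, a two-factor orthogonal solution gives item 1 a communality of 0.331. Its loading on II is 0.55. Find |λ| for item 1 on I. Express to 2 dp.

Under orthogonal rotation h² = Σλ², so λ_I² = h² − (0.3025) = 0.331 − 0.3025 = 0.0285.
|λ| = √0.0285 = 0.1688.

0.17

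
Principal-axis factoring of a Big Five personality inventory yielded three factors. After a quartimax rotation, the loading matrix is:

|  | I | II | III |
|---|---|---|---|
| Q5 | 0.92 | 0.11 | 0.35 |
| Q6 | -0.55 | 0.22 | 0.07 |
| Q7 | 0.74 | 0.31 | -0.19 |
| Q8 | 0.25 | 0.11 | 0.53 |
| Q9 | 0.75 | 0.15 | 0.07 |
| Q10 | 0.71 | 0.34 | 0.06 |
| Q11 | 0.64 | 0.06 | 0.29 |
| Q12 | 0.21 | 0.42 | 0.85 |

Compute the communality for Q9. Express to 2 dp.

h² = 0.75² + 0.15² + 0.07² = 0.5625 + 0.0225 + 0.0049 = 0.5899

0.59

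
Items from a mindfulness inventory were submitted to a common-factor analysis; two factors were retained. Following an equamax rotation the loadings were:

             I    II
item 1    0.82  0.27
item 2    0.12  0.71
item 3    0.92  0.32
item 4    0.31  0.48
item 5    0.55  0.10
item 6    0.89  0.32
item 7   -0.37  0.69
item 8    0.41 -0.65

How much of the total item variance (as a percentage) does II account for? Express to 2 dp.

24.01%

SS loadings for II = 0.27² + 0.71² + 0.32² + 0.48² + 0.10² + 0.32² + 0.69² + (-0.65)² = 1.9208
With 8 standardized items, total variance = 8. Proportion = 1.9208/8 = 0.2401 → 24.01%.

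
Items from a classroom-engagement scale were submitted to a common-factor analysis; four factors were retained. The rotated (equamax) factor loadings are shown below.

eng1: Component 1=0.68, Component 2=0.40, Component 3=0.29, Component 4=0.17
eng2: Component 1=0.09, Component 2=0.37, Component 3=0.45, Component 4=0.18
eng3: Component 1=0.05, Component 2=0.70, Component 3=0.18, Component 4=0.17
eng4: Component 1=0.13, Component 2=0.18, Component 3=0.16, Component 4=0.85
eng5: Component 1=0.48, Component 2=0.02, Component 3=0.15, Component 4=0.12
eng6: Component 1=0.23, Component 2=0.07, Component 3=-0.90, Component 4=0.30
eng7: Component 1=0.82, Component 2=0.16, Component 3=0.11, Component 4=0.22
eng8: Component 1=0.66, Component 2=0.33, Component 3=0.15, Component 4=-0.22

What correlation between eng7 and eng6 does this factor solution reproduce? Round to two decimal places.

0.17

r̂ = Σ λ_i·λ_j across factors = (0.82)(0.23) + (0.16)(0.07) + (0.11)(-0.90) + (0.22)(0.30)
  = +0.1886 +0.0112 -0.0990 +0.0660 = 0.1668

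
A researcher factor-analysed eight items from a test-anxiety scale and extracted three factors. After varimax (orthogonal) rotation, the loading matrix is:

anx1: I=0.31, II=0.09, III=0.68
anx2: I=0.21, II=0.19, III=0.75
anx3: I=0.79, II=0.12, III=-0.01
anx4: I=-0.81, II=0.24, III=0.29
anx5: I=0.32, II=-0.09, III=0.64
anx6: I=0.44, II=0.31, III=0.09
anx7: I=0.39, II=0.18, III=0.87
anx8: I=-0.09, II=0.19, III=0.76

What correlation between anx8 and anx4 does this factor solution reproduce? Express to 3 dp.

0.339

r̂ = Σ λ_i·λ_j across factors = (-0.09)(-0.81) + (0.19)(0.24) + (0.76)(0.29)
  = +0.0729 +0.0456 +0.2204 = 0.3389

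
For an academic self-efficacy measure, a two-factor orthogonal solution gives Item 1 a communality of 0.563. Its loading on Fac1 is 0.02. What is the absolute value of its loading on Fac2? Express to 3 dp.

Under orthogonal rotation h² = Σλ², so λ_Fac2² = h² − (0.0004) = 0.563 − 0.0004 = 0.5626.
|λ| = √0.5626 = 0.7501.

0.750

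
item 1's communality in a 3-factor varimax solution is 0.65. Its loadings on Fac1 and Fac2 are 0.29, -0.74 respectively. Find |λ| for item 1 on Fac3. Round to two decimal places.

Under orthogonal rotation h² = Σλ², so λ_Fac3² = h² − (0.6317) = 0.65 − 0.6317 = 0.0183.
|λ| = √0.0183 = 0.1353.

0.14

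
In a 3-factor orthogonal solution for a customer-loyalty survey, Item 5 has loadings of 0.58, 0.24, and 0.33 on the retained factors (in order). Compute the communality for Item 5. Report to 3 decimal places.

h² = 0.58² + 0.24² + 0.33² = 0.3364 + 0.0576 + 0.1089 = 0.5029

0.503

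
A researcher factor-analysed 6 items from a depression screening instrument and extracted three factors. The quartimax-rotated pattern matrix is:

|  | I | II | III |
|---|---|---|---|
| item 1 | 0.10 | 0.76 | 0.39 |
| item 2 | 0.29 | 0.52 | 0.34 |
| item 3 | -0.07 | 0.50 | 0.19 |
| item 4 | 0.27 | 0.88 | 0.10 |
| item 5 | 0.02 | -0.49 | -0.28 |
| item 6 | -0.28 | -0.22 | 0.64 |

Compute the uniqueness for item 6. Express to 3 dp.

0.464

h² = (-0.28)² + (-0.22)² + 0.64² = 0.0784 + 0.0484 + 0.4096 = 0.5364
Uniqueness u² = 1 − h² = 1 − 0.5364 = 0.4636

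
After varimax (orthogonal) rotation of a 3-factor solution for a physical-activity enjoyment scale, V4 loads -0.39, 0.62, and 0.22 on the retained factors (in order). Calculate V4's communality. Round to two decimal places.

h² = (-0.39)² + 0.62² + 0.22² = 0.1521 + 0.3844 + 0.0484 = 0.5849

0.58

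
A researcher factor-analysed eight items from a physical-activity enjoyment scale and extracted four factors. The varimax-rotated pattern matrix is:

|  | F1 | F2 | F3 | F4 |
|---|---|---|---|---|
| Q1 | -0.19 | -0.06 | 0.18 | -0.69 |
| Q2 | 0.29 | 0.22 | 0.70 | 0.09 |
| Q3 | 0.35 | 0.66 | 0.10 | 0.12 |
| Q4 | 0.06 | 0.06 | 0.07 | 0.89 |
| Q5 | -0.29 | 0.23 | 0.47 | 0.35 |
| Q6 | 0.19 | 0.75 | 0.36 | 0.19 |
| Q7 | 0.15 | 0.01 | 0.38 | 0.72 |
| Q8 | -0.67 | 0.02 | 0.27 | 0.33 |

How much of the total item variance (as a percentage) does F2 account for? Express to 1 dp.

13.8%

SS loadings for F2 = (-0.06)² + 0.22² + 0.66² + 0.06² + 0.23² + 0.75² + 0.01² + 0.02² = 1.1071
With 8 standardized items, total variance = 8. Proportion = 1.1071/8 = 0.1384 → 13.84%.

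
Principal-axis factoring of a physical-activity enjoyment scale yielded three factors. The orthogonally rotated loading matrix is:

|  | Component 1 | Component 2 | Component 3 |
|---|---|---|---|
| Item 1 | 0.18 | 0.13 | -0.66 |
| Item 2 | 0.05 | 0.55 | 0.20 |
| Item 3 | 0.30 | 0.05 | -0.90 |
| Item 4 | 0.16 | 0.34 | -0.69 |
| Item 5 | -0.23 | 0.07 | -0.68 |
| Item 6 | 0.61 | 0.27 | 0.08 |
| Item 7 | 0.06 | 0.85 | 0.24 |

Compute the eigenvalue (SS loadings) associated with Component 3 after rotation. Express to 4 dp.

2.2881

SS loadings for Component 3 = (-0.66)² + 0.20² + (-0.90)² + (-0.69)² + (-0.68)² + 0.08² + 0.24² = 0.4356 + 0.0400 + 0.8100 + 0.4761 + 0.4624 + 0.0064 + 0.0576 = 2.2881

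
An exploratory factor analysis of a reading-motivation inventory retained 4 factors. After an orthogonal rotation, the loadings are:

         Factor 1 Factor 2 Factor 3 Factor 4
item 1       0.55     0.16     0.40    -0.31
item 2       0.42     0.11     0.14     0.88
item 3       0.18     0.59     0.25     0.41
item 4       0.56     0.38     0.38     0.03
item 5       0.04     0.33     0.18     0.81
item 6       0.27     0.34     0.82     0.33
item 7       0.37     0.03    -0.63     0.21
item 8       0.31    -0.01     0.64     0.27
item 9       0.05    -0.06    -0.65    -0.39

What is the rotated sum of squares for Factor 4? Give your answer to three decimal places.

2.074

SS loadings for Factor 4 = (-0.31)² + 0.88² + 0.41² + 0.03² + 0.81² + 0.33² + 0.21² + 0.27² + (-0.39)² = 0.0961 + 0.7744 + 0.1681 + 0.0009 + 0.6561 + 0.1089 + 0.0441 + 0.0729 + 0.1521 = 2.0736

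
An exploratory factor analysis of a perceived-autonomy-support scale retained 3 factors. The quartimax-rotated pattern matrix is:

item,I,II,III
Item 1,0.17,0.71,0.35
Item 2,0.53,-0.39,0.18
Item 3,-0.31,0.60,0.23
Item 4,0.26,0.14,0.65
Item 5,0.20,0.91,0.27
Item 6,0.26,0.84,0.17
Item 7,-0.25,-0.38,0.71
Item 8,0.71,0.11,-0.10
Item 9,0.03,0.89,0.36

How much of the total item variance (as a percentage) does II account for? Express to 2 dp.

39.09%

SS loadings for II = 0.71² + (-0.39)² + 0.60² + 0.14² + 0.91² + 0.84² + (-0.38)² + 0.11² + 0.89² = 3.5181
With 9 standardized items, total variance = 9. Proportion = 3.5181/9 = 0.3909 → 39.09%.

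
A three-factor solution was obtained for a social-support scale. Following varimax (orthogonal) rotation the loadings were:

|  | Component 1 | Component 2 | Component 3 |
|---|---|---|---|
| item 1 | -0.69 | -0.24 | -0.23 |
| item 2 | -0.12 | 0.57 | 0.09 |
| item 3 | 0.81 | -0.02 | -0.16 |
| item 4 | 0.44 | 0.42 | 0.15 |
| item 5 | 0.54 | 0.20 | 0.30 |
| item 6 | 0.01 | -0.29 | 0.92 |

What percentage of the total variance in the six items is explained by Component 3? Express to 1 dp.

SS loadings for Component 3 = (-0.23)² + 0.09² + (-0.16)² + 0.15² + 0.30² + 0.92² = 1.0455
With 6 standardized items, total variance = 6. Proportion = 1.0455/6 = 0.1743 → 17.43%.

17.4%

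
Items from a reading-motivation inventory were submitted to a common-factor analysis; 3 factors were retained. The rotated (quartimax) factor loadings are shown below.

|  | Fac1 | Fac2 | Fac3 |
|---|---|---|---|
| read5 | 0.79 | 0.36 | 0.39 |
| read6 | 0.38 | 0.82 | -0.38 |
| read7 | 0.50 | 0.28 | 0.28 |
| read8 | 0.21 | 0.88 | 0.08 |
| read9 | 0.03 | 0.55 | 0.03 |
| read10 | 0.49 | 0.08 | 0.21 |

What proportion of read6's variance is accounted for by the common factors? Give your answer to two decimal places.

h² = 0.38² + 0.82² + (-0.38)² = 0.1444 + 0.6724 + 0.1444 = 0.9612

0.96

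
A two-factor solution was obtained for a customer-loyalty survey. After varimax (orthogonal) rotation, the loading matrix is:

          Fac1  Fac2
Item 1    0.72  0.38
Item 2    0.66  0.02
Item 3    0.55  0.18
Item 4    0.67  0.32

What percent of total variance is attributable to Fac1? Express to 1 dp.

42.6%

SS loadings for Fac1 = 0.72² + 0.66² + 0.55² + 0.67² = 1.7054
With 4 standardized items, total variance = 4. Proportion = 1.7054/4 = 0.4264 → 42.63%.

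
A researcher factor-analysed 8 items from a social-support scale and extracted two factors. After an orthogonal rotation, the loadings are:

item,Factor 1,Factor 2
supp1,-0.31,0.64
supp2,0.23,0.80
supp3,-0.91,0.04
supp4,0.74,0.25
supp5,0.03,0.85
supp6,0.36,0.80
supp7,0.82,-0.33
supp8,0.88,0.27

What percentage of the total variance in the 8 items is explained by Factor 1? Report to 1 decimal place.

38.8%

SS loadings for Factor 1 = (-0.31)² + 0.23² + (-0.91)² + 0.74² + 0.03² + 0.36² + 0.82² + 0.88² = 3.1020
With 8 standardized items, total variance = 8. Proportion = 3.1020/8 = 0.3877 → 38.77%.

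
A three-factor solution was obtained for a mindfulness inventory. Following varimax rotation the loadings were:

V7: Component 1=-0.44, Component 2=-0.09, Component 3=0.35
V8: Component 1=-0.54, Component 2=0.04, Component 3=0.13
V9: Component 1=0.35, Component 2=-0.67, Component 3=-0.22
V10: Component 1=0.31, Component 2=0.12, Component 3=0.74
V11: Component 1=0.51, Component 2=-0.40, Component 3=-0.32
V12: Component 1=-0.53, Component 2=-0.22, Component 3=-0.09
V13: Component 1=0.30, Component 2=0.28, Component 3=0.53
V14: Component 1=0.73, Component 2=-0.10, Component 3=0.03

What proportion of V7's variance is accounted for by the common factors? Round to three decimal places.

0.324

h² = (-0.44)² + (-0.09)² + 0.35² = 0.1936 + 0.0081 + 0.1225 = 0.3242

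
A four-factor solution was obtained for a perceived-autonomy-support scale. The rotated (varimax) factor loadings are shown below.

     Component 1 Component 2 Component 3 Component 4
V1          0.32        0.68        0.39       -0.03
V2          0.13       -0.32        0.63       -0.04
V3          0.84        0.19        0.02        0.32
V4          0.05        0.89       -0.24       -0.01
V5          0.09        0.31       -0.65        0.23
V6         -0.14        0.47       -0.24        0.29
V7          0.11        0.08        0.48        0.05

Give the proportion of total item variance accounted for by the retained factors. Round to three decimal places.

SS loadings by factor: 0.8672, 1.7164, 1.3175, 0.2445; total = 4.1456.
Total variance with 7 standardized items is 7, so the solution explains 4.1456/7 = 0.5922.

0.592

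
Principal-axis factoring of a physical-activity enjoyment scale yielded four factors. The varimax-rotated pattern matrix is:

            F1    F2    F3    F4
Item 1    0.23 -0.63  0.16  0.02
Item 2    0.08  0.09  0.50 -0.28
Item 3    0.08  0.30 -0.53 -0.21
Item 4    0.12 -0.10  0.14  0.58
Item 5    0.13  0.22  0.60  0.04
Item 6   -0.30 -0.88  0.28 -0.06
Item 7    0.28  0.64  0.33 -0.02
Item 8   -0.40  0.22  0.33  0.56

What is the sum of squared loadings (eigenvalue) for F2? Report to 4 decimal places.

SS loadings for F2 = (-0.63)² + 0.09² + 0.30² + (-0.10)² + 0.22² + (-0.88)² + 0.64² + 0.22² = 0.3969 + 0.0081 + 0.0900 + 0.0100 + 0.0484 + 0.7744 + 0.4096 + 0.0484 = 1.7858

1.7858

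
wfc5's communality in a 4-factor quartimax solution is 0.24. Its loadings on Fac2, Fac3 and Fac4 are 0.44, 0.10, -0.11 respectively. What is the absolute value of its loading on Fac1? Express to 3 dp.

Under orthogonal rotation h² = Σλ², so λ_Fac1² = h² − (0.2157) = 0.24 − 0.2157 = 0.0243.
|λ| = √0.0243 = 0.1559.

0.156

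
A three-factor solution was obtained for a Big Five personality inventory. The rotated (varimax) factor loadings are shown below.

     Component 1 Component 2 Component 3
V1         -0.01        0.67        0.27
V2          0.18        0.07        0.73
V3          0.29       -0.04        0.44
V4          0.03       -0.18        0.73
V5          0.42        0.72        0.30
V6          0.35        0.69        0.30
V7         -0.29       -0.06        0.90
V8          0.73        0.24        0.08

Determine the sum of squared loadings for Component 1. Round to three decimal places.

SS loadings for Component 1 = (-0.01)² + 0.18² + 0.29² + 0.03² + 0.42² + 0.35² + (-0.29)² + 0.73² = 0.0001 + 0.0324 + 0.0841 + 0.0009 + 0.1764 + 0.1225 + 0.0841 + 0.5329 = 1.0334

1.033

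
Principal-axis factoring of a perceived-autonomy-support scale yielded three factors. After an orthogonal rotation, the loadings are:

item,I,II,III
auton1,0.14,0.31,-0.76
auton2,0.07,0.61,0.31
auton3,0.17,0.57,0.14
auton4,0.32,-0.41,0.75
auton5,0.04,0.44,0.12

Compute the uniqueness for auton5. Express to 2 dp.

0.79

h² = 0.04² + 0.44² + 0.12² = 0.0016 + 0.1936 + 0.0144 = 0.2096
Uniqueness u² = 1 − h² = 1 − 0.2096 = 0.7904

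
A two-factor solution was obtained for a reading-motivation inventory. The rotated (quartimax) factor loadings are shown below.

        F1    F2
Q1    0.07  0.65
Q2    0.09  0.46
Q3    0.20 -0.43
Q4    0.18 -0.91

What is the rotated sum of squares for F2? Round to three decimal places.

SS loadings for F2 = 0.65² + 0.46² + (-0.43)² + (-0.91)² = 0.4225 + 0.2116 + 0.1849 + 0.8281 = 1.6471

1.647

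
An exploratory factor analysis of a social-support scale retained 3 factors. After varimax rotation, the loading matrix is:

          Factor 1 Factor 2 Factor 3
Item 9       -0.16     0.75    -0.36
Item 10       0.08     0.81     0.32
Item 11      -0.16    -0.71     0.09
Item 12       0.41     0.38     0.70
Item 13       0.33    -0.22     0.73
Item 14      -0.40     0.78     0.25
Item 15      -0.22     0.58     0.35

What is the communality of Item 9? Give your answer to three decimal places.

h² = (-0.16)² + 0.75² + (-0.36)² = 0.0256 + 0.5625 + 0.1296 = 0.7177

0.718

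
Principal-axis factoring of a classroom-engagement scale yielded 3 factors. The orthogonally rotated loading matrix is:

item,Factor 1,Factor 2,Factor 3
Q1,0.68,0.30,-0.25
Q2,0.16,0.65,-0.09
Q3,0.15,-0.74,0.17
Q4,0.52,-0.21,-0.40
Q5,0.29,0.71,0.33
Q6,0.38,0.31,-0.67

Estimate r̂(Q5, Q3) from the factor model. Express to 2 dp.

-0.43

r̂ = Σ λ_i·λ_j across factors = (0.29)(0.15) + (0.71)(-0.74) + (0.33)(0.17)
  = +0.0435 -0.5254 +0.0561 = -0.4258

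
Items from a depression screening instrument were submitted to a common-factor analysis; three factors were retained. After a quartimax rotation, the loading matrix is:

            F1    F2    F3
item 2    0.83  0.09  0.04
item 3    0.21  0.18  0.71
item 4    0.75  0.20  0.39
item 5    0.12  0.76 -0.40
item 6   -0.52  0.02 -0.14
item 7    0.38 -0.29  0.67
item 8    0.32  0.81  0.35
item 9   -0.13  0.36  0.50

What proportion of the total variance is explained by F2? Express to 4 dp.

0.1910

SS loadings for F2 = 0.09² + 0.18² + 0.20² + 0.76² + 0.02² + (-0.29)² + 0.81² + 0.36² = 1.5283
Proportion of variance = 1.5283 / 8 = 0.1910.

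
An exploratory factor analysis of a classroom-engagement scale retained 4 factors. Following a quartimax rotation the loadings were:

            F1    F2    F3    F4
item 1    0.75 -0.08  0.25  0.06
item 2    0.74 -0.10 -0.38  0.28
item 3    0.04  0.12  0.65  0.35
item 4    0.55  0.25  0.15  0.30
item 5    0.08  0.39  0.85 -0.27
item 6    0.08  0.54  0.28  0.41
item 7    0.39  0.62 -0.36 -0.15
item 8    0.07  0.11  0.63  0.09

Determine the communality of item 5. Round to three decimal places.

0.954

h² = 0.08² + 0.39² + 0.85² + (-0.27)² = 0.0064 + 0.1521 + 0.7225 + 0.0729 = 0.9539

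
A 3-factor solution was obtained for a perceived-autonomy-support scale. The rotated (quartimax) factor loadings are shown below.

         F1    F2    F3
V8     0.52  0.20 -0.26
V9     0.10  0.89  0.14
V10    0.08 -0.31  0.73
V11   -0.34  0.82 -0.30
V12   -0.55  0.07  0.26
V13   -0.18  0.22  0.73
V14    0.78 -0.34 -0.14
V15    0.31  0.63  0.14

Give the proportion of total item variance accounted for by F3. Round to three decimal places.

SS loadings for F3 = (-0.26)² + 0.14² + 0.73² + (-0.30)² + 0.26² + 0.73² + (-0.14)² + 0.14² = 1.3498
Proportion of variance = 1.3498 / 8 = 0.1687.

0.169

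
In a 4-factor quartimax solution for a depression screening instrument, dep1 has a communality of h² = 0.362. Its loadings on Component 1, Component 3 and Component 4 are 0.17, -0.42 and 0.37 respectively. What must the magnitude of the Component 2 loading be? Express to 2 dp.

0.14

Under orthogonal rotation h² = Σλ², so λ_Component 2² = h² − (0.3422) = 0.362 − 0.3422 = 0.0198.
|λ| = √0.0198 = 0.1407.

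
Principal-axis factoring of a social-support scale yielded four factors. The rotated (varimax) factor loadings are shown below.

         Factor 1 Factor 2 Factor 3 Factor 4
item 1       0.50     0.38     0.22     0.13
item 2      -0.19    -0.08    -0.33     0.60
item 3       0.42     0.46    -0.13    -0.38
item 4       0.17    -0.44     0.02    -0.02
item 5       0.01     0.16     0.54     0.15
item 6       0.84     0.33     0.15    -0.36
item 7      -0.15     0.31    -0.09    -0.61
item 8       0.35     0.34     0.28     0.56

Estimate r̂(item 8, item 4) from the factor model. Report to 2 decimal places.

-0.10

r̂ = Σ λ_i·λ_j across factors = (0.35)(0.17) + (0.34)(-0.44) + (0.28)(0.02) + (0.56)(-0.02)
  = +0.0595 -0.1496 +0.0056 -0.0112 = -0.0957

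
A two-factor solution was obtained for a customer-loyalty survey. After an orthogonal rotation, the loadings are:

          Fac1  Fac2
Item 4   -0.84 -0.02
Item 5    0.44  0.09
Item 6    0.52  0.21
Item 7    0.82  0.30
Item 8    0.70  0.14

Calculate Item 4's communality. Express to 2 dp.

0.71

h² = (-0.84)² + (-0.02)² = 0.7056 + 0.0004 = 0.7060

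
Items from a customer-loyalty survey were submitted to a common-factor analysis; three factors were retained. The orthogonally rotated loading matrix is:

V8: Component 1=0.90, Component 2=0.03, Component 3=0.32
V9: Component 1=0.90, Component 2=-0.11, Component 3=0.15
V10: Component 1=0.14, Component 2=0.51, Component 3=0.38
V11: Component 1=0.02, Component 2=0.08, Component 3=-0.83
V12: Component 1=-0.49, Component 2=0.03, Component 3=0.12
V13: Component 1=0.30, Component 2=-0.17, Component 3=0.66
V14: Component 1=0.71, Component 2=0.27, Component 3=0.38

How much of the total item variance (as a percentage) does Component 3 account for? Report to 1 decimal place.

22.2%

SS loadings for Component 3 = 0.32² + 0.15² + 0.38² + (-0.83)² + 0.12² + 0.66² + 0.38² = 1.5526
With 7 standardized items, total variance = 7. Proportion = 1.5526/7 = 0.2218 → 22.18%.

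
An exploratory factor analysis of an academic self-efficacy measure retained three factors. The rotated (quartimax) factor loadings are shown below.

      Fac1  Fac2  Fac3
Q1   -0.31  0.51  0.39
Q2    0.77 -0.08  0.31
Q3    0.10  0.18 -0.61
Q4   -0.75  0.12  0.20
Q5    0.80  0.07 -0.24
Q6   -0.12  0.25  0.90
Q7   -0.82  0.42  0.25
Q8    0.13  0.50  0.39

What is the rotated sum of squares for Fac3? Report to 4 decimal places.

1.7425

SS loadings for Fac3 = 0.39² + 0.31² + (-0.61)² + 0.20² + (-0.24)² + 0.90² + 0.25² + 0.39² = 0.1521 + 0.0961 + 0.3721 + 0.0400 + 0.0576 + 0.8100 + 0.0625 + 0.1521 = 1.7425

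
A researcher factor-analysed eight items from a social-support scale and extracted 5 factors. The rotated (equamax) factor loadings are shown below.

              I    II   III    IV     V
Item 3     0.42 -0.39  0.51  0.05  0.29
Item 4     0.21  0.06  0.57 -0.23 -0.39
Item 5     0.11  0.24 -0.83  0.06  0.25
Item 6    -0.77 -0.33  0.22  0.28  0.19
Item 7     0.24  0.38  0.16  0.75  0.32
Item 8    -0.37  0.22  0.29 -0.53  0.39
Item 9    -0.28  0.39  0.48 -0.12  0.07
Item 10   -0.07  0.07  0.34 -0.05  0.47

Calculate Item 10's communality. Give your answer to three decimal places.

0.349

h² = (-0.07)² + 0.07² + 0.34² + (-0.05)² + 0.47² = 0.0049 + 0.0049 + 0.1156 + 0.0025 + 0.2209 = 0.3488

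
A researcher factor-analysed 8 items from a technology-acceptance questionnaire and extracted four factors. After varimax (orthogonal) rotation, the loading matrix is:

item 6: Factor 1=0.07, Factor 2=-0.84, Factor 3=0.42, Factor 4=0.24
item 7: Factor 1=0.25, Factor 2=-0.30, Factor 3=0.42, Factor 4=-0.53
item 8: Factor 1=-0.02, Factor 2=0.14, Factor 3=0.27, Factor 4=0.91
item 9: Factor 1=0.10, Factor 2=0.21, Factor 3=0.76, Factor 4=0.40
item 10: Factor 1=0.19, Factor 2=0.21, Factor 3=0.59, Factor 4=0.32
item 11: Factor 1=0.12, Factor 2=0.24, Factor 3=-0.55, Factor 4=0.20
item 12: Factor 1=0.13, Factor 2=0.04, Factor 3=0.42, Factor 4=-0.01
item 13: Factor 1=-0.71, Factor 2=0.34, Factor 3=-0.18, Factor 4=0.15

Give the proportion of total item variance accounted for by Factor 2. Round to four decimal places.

0.1348

SS loadings for Factor 2 = (-0.84)² + (-0.30)² + 0.14² + 0.21² + 0.21² + 0.24² + 0.04² + 0.34² = 1.0782
Proportion of variance = 1.0782 / 8 = 0.1348.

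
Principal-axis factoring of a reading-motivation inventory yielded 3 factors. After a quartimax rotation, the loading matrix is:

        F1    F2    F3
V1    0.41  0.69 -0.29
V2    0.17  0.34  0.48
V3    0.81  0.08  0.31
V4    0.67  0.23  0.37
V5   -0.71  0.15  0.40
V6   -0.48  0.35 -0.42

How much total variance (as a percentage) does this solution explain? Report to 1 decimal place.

SS loadings by factor: 2.0365, 0.7960, 0.8839; total = 3.7164.
Total variance with 6 standardized items is 6, so the solution explains 3.7164/6 = 0.6194 = 61.94%.

61.9%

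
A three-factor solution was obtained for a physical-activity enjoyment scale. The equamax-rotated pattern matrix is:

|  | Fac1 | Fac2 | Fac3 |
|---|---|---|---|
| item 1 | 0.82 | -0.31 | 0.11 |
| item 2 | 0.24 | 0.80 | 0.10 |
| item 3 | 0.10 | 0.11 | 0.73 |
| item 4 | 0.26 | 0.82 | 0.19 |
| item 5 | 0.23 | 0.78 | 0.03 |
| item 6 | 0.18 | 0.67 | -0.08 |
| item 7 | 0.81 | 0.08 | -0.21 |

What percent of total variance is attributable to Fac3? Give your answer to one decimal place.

9.2%

SS loadings for Fac3 = 0.11² + 0.10² + 0.73² + 0.19² + 0.03² + (-0.08)² + (-0.21)² = 0.6425
With 7 standardized items, total variance = 7. Proportion = 0.6425/7 = 0.0918 → 9.18%.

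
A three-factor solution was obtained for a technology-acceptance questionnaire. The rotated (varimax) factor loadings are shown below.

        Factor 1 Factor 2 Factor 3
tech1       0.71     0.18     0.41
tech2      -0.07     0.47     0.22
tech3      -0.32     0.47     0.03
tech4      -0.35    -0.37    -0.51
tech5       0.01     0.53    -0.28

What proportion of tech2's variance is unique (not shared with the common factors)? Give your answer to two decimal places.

0.73

h² = (-0.07)² + 0.47² + 0.22² = 0.0049 + 0.2209 + 0.0484 = 0.2742
Uniqueness u² = 1 − h² = 1 − 0.2742 = 0.7258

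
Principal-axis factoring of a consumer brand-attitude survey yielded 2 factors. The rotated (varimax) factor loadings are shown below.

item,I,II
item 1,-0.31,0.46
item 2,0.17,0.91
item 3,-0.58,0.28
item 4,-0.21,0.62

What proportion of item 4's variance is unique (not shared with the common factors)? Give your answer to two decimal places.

0.57

h² = (-0.21)² + 0.62² = 0.0441 + 0.3844 = 0.4285
Uniqueness u² = 1 − h² = 1 − 0.4285 = 0.5715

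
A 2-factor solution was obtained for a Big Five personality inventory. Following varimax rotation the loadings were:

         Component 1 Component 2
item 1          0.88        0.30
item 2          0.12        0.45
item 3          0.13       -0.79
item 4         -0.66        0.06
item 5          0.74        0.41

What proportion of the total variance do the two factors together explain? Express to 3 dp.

0.575

SS loadings by factor: 1.7889, 1.0883; total = 2.8772.
Total variance with 5 standardized items is 5, so the solution explains 2.8772/5 = 0.5754.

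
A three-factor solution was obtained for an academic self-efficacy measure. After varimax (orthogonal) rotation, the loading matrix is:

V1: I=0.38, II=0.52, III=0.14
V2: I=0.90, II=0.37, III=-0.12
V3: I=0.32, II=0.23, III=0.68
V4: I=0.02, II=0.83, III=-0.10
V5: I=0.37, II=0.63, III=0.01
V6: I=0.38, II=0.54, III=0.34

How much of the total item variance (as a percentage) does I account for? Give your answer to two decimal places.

22.31%

SS loadings for I = 0.38² + 0.90² + 0.32² + 0.02² + 0.37² + 0.38² = 1.3385
With 6 standardized items, total variance = 6. Proportion = 1.3385/6 = 0.2231 → 22.31%.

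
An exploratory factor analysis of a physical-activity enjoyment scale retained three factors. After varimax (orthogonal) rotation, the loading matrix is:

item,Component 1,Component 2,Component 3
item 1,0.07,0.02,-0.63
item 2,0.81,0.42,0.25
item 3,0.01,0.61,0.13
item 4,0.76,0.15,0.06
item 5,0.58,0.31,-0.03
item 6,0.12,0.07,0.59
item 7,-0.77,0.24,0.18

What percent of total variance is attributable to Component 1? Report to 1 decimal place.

31.2%

SS loadings for Component 1 = 0.07² + 0.81² + 0.01² + 0.76² + 0.58² + 0.12² + (-0.77)² = 2.1824
With 7 standardized items, total variance = 7. Proportion = 2.1824/7 = 0.3118 → 31.18%.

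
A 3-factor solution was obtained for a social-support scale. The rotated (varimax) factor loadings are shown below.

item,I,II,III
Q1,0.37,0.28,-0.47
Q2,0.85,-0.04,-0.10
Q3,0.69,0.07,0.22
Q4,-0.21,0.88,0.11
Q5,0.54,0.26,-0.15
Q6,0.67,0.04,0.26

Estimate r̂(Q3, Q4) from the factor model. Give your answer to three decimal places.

-0.059

r̂ = Σ λ_i·λ_j across factors = (0.69)(-0.21) + (0.07)(0.88) + (0.22)(0.11)
  = -0.1449 +0.0616 +0.0242 = -0.0591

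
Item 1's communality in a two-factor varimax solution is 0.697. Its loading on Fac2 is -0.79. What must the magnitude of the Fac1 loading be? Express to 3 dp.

Under orthogonal rotation h² = Σλ², so λ_Fac1² = h² − (0.6241) = 0.697 − 0.6241 = 0.0729.
|λ| = √0.0729 = 0.2700.

0.270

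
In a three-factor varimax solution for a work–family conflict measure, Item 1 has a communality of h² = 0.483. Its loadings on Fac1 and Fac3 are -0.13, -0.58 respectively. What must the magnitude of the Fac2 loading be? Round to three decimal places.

Under orthogonal rotation h² = Σλ², so λ_Fac2² = h² − (0.3533) = 0.483 − 0.3533 = 0.1297.
|λ| = √0.1297 = 0.3601.

0.360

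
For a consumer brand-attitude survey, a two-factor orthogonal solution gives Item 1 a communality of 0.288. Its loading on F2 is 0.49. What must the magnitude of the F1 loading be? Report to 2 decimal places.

Under orthogonal rotation h² = Σλ², so λ_F1² = h² − (0.2401) = 0.288 − 0.2401 = 0.0479.
|λ| = √0.0479 = 0.2189.

0.22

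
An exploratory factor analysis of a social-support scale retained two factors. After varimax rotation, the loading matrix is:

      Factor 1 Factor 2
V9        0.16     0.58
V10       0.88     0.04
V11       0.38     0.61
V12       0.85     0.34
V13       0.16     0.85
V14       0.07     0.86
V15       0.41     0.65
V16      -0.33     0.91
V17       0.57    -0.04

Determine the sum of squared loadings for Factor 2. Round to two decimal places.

SS loadings for Factor 2 = 0.58² + 0.04² + 0.61² + 0.34² + 0.85² + 0.86² + 0.65² + 0.91² + (-0.04)² = 0.3364 + 0.0016 + 0.3721 + 0.1156 + 0.7225 + 0.7396 + 0.4225 + 0.8281 + 0.0016 = 3.5400

3.54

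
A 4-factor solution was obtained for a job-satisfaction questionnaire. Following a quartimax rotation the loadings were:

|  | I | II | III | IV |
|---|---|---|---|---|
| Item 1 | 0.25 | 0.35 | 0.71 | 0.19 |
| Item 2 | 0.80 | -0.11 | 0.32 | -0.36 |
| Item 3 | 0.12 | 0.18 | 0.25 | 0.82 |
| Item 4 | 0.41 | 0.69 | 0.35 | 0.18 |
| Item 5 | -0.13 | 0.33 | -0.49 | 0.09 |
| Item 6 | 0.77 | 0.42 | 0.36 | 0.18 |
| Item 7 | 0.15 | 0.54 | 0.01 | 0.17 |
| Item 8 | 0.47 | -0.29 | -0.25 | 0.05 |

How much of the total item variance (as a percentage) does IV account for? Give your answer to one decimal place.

11.8%

SS loadings for IV = 0.19² + (-0.36)² + 0.82² + 0.18² + 0.09² + 0.18² + 0.17² + 0.05² = 0.9424
With 8 standardized items, total variance = 8. Proportion = 0.9424/8 = 0.1178 → 11.78%.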